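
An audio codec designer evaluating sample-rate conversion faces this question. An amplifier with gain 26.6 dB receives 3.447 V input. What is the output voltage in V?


Output voltage from dB gain:
V_out = V_in * 10^(gain_dB / 20)
      = 3.447 * 10^(26.6 / 20)
      = 3.447 * 21.379621
      = 73.6956 V

73.6956 V


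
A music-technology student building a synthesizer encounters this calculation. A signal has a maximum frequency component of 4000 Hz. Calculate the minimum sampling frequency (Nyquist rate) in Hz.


The Nyquist rate is twice the maximum frequency component.
fs_min = 2 * fmax
      = 2 * 4000
      = 8000 Hz

8000


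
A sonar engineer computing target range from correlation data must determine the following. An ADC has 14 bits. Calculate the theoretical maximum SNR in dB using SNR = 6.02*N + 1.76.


Theoretical SNR for a full-scale sinusoid:
SNR = 6.02 * N + 1.76
    = 6.02 * 14 + 1.76
    = 84.28 + 1.76
    = 86.04 dB

86.04 dB


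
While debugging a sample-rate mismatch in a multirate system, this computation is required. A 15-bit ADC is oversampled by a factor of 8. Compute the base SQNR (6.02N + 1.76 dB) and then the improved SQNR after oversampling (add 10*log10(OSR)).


Step 1 — baseline SQNR at Nyquist:
SQNR_base = 6.02*N + 1.76
          = 6.02*15 + 1.76
          = 92.06 dB

Step 2 — oversampling processing gain:
G = 10*log10(OSR) = 10*log10(8) = 9.03 dB

Step 3 — total:
SQNR_total = 92.06 + 9.03 = 101.09 dB

Base SQNR = 92.06 dB; oversampled SQNR = 101.09 dB


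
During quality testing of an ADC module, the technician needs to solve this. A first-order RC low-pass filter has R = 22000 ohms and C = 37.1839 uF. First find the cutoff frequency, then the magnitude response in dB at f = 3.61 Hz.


Step 1 — cutoff frequency:
fc = 1 / (2*pi*R*C)
C = 37.1839 uF = 3.71839e-05 F
fc = 1 / (2*pi*22000*3.71839e-05)
   = 0.194555 Hz

Step 2 — magnitude at f = 3.61 Hz:
|H(f)| = 1 / sqrt(1 + (f/fc)^2)
f/fc = 3.61 / 0.194555 = 18.555164
|H| = 1 / sqrt(1 + 344.294111) = 0.0538153
|H|_dB = 20*log10(0.0538153) = -25.38 dB

fc = 0.194555 Hz; |H(3.61 Hz)| = -25.38 dB


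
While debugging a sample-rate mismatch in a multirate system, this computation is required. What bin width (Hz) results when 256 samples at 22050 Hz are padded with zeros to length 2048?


Frequency resolution after zero-padding:
N_padded = 256 * 8 = 2048
df = fs / N_padded
   = 22050 / 2048
   = 10.7666 Hz

10.7666 Hz


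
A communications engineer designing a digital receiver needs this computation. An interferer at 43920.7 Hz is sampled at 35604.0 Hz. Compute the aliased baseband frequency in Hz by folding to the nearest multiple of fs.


Compute the nearest integer multiple of fs to the signal:
n = round(43920.7 / 35604.0) = 1
f_alias = |43920.7 - 1 * 35604.0|
        = |43920.7 - 35604.0|
        = 8316.7 Hz

8316.7


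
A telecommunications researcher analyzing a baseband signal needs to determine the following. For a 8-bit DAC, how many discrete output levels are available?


Number of quantization levels = 2^N
= 2^8
= 256

256


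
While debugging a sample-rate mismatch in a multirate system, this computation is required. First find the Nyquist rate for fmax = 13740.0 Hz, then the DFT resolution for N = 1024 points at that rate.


Step 1 — Nyquist sampling rate:
fs = 2 * fmax = 2 * 13740.0 = 27480.0 Hz

Step 2 — DFT bin spacing:
df = fs / N = 27480.0 / 1024 = 26.8359 Hz

26.8359 Hz


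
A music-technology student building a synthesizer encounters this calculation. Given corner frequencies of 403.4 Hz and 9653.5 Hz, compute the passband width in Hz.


Bandwidth is the difference of -3dB frequencies:
BW = f_high - f_low
   = 9653.5 - 403.4
   = 9250.1 Hz

9250.1 Hz


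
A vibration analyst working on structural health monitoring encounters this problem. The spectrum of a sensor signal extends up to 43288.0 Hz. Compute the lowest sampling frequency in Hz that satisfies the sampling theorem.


The Nyquist rate is twice the maximum frequency component.
fs_min = 2 * fmax
      = 2 * 43288.0
      = 86576.0 Hz

86576.0


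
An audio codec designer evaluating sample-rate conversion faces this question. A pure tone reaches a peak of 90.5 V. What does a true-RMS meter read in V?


RMS voltage for a sinusoidal waveform:
V_rms = V_peak / sqrt(2)
      = 90.5 / 1.414214
      = 63.993 V

63.993 V


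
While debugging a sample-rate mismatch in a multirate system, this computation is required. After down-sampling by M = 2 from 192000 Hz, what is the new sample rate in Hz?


Decimation reduces the sample rate:
fs_out = fs_in / M
       = 192000 / 2
       = 96000.0 Hz

96000.0 Hz


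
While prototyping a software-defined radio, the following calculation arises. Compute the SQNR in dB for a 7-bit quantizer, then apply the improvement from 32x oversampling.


Step 1 — baseline SQNR at Nyquist:
SQNR_base = 6.02*N + 1.76
          = 6.02*7 + 1.76
          = 43.9 dB

Step 2 — oversampling processing gain:
G = 10*log10(OSR) = 10*log10(32) = 15.05 dB

Step 3 — total:
SQNR_total = 43.9 + 15.05 = 58.95 dB

Base SQNR = 43.9 dB; oversampled SQNR = 58.95 dB


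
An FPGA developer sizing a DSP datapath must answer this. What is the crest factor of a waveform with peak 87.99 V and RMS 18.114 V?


Crest factor is the ratio of peak to RMS:
CF = V_peak / V_rms
   = 87.99 / 18.114
   = 4.8576

4.8576


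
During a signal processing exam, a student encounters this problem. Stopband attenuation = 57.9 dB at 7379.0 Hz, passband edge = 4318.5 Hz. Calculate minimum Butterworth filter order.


Butterworth filter order formula:
n = log10(10^(A/10) - 1) / (2 * log10(f_stop/f_pass))
10^(57.9/10) - 1 = 616594.0019
f_stop/f_pass = 7379.0 / 4318.5 = 1.7087
n = 12.4428 -> ceil = 13

13


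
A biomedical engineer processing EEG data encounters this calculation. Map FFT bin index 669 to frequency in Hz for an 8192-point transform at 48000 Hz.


Frequency of DFT bin k:
f_k = k * fs / N
    = 669 * 48000 / 8192
    = 32112000 / 8192
    = 3919.922 Hz

3919.922 Hz


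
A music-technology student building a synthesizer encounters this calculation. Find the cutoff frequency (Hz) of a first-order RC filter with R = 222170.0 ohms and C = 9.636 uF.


Cutoff frequency of a first-order RC filter:
fc = 1 / (2 * pi * R * C)
C = 9.636 uF = 9.636e-06 F
fc = 1 / (2 * pi * 222170.0 * 9.636e-06)
   = 1 / 13.451232355152
   = 0.074343 Hz

0.074343 Hz


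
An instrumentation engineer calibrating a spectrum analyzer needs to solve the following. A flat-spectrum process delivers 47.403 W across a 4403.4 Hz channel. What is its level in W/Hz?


Power spectral density:
PSD = P / BW
    = 47.403 / 4403.4
    = 0.01076509 W/Hz

0.01076509 W/Hz


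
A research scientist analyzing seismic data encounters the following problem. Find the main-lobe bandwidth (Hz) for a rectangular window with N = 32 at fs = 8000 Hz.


Main lobe width for a rectangular window:
Width = 2 * fs / N
      = 2 * 8000 / 32
      = 16000 / 32
      = 500.0 Hz

500.0 Hz


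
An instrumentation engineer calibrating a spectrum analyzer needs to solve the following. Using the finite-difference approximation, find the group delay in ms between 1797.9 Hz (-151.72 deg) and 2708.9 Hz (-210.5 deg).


Group delay from phase difference:
tau = -d(phi)/d(omega)
d(phi) = -58.78 deg = -1.025905 rad
d(omega) = 2*pi*(2708.9 - 1797.9) = 5723.9818 rad/s
tau = -(-1.025905) / 5723.9818
    = 0.1792 ms

0.1792 ms


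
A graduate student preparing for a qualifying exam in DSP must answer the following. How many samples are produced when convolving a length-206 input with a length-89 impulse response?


Linear convolution output length:
L = N + M - 1
  = 206 + 89 - 1
  = 294 samples

294


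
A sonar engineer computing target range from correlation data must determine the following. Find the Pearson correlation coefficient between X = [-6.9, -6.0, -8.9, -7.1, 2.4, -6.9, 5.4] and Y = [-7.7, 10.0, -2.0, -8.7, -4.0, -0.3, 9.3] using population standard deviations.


Pearson correlation coefficient (population):
r = cov(X,Y) / (std(X) * std(Y))
Mean X = -4.0, Mean Y = -0.4857
Cov(X,Y) = 14.541429
Std(X) = 5.123615, Std(Y) = 6.968383
r = 0.4073

0.4073


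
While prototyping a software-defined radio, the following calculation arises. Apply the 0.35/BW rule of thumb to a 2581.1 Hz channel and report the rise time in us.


Rise time from bandwidth relationship:
tr = 0.35 / BW
   = 0.35 / 2581.1
   = 0.0001356011003 s
   = 135.6011 us

135.6011 us


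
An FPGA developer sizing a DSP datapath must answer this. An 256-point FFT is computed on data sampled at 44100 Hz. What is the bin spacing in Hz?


DFT frequency resolution:
df = fs / N
   = 44100 / 256
   = 172.2656 Hz

172.2656 Hz


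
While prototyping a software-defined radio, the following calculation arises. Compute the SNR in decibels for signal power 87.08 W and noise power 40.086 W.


SNR in decibels:
SNR = 10 * log10(Ps / Pn)
    = 10 * log10(87.08 / 40.086)
    = 10 * log10(2.1723)
    = 10 * 0.3369
    = 3.37 dB

3.37 dB


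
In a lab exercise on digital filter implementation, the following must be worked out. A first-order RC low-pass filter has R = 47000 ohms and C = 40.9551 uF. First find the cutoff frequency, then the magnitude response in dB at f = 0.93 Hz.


Step 1 — cutoff frequency:
fc = 1 / (2*pi*R*C)
C = 40.9551 uF = 4.09551e-05 F
fc = 1 / (2*pi*47000*4.09551e-05)
   = 0.0826826 Hz

Step 2 — magnitude at f = 0.93 Hz:
|H(f)| = 1 / sqrt(1 + (f/fc)^2)
f/fc = 0.93 / 0.0826826 = 11.247832
|H| = 1 / sqrt(1 + 126.513725) = 0.0885567
|H|_dB = 20*log10(0.0885567) = -21.06 dB

fc = 0.0826826 Hz; |H(0.93 Hz)| = -21.06 dB


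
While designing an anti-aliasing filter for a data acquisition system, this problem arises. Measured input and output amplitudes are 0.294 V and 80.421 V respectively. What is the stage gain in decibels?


Voltage gain in dB:
G = 20 * log10(Vout / Vin)
  = 20 * log10(80.421 / 0.294)
  = 20 * log10(273.540816)
  = 20 * 2.437022
  = 48.74 dB

48.74 dB


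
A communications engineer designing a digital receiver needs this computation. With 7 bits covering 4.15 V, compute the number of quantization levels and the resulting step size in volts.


Step 1 — number of quantization levels:
L = 2^N = 2^7 = 128

Step 2 — LSB step size:
delta = Vfs / L
      = 4.15 / 128
      = 0.03242188 V

Levels = 128; step size = 0.03242188 V


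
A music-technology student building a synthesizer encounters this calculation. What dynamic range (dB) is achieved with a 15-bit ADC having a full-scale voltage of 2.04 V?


Dynamic range from full-scale to LSB:
V_min = V_max / 2^bits = 2.04 / 2^15
DR = 20 * log10(V_max / V_min)
   = 20 * log10(2^15)
   = 20 * 15 * log10(2)
   = 90.31 dB

90.31 dB


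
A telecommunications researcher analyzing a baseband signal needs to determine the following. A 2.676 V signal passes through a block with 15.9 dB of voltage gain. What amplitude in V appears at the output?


Output voltage from dB gain:
V_out = V_in * 10^(gain_dB / 20)
      = 2.676 * 10^(15.9 / 20)
      = 2.676 * 6.237348
      = 16.6911 V

16.6911 V


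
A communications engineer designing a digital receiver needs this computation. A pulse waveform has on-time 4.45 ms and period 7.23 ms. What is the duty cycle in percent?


Duty cycle as a percentage:
DC = (t_on / T) * 100
   = (4.45 / 7.23) * 100
   = 0.615491 * 100
   = 61.55 %

61.55 %


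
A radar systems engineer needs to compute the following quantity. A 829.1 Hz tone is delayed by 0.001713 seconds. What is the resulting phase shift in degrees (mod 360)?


Phase shift from frequency and time delay:
phi = 360 * f * t_delay
    = 360 * 829.1 * 0.001713
    = 511.29 degrees
    mod 360 = 151.29 degrees

151.29 degrees


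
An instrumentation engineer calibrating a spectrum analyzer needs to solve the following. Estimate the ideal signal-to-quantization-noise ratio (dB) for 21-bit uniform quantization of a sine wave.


Theoretical SNR for a full-scale sinusoid:
SNR = 6.02 * N + 1.76
    = 6.02 * 21 + 1.76
    = 126.42 + 1.76
    = 128.18 dB

128.18 dB


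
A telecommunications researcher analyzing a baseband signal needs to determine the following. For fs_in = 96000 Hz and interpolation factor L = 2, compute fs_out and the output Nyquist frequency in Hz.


Step 1 — output sample rate after interpolation by L:
fs_out = L * fs_in = 2 * 96000 = 192000 Hz

Step 2 — Nyquist frequency of the output stream:
f_Nyq = fs_out / 2 = 192000 / 2 = 96000.0 Hz

fs_out = 192000 Hz; f_Nyquist = 96000.0 Hz


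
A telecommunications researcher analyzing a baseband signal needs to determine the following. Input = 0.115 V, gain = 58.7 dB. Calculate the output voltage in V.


Output voltage from dB gain:
V_out = V_in * 10^(gain_dB / 20)
      = 0.115 * 10^(58.7 / 20)
      = 0.115 * 860.993752
      = 99.0143 V

99.0143 V


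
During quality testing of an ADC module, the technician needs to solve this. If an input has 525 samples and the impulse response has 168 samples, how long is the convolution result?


Linear convolution output length:
L = N + M - 1
  = 525 + 168 - 1
  = 692 samples

692


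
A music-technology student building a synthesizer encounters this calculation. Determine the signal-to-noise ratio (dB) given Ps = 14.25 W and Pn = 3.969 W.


SNR in decibels:
SNR = 10 * log10(Ps / Pn)
    = 10 * log10(14.25 / 3.969)
    = 10 * log10(3.5903)
    = 10 * 0.5551
    = 5.55 dB

5.55 dB


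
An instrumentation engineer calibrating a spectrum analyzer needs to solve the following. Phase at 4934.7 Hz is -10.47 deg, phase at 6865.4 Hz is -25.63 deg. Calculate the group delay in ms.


Group delay from phase difference:
tau = -d(phi)/d(omega)
d(phi) = -15.16 deg = -0.264592 rad
d(omega) = 2*pi*(6865.4 - 4934.7) = 12130.9459 rad/s
tau = -(-0.264592) / 12130.9459
    = 0.0218 ms

0.0218 ms


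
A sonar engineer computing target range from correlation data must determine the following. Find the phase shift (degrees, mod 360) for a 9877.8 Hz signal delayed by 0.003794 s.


Phase shift from frequency and time delay:
phi = 360 * f * t_delay
    = 360 * 9877.8 * 0.003794
    = 13491.49 degrees
    mod 360 = 171.49 degrees

171.49 degrees


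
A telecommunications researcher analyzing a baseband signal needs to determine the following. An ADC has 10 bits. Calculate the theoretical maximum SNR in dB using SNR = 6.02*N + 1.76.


Theoretical SNR for a full-scale sinusoid:
SNR = 6.02 * N + 1.76
    = 6.02 * 10 + 1.76
    = 60.2 + 1.76
    = 61.96 dB

61.96 dB


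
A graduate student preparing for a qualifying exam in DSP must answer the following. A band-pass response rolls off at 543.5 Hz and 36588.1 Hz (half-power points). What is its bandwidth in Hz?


Bandwidth is the difference of -3dB frequencies:
BW = f_high - f_low
   = 36588.1 - 543.5
   = 36044.6 Hz

36044.6 Hz


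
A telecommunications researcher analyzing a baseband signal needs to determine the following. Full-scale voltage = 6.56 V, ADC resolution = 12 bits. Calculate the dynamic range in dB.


Dynamic range from full-scale to LSB:
V_min = V_max / 2^bits = 6.56 / 2^12
DR = 20 * log10(V_max / V_min)
   = 20 * log10(2^12)
   = 20 * 12 * log10(2)
   = 72.25 dB

72.25 dB


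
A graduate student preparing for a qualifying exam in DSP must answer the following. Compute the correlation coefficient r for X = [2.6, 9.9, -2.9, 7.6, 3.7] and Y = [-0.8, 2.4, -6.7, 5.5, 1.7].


Pearson correlation coefficient (population):
r = cov(X,Y) / (std(X) * std(Y))
Mean X = 4.18, Mean Y = 0.42
Cov(X,Y) = 16.0844
Std(X) = 4.410624, Std(Y) = 4.087738
r = 0.8921

0.8921


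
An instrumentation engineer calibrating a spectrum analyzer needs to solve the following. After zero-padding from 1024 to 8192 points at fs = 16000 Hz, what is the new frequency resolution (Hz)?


Frequency resolution after zero-padding:
N_padded = 1024 * 8 = 8192
df = fs / N_padded
   = 16000 / 8192
   = 1.9531 Hz

1.9531 Hz


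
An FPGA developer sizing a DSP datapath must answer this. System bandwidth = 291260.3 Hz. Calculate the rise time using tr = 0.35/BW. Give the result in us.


Rise time from bandwidth relationship:
tr = 0.35 / BW
   = 0.35 / 291260.3
   = 1.201674241e-06 s
   = 1.2017 us

1.2017 us


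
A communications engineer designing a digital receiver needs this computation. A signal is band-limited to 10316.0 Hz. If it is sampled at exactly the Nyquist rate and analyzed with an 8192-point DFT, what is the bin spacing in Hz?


Step 1 — Nyquist sampling rate:
fs = 2 * fmax = 2 * 10316.0 = 20632.0 Hz

Step 2 — DFT bin spacing:
df = fs / N = 20632.0 / 8192 = 2.5186 Hz

2.5186 Hz


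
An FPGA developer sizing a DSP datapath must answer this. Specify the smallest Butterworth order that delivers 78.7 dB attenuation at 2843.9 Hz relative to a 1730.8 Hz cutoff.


Butterworth filter order formula:
n = log10(10^(A/10) - 1) / (2 * log10(f_stop/f_pass))
10^(78.7/10) - 1 = 74131023.1301
f_stop/f_pass = 2843.9 / 1730.8 = 1.6431
n = 18.2457 -> ceil = 19

19


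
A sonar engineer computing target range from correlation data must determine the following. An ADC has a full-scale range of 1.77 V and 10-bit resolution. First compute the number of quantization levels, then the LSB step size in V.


Step 1 — number of quantization levels:
L = 2^N = 2^10 = 1024

Step 2 — LSB step size:
delta = Vfs / L
      = 1.77 / 1024
      = 0.00172852 V

Levels = 1024; step size = 0.00172852 V


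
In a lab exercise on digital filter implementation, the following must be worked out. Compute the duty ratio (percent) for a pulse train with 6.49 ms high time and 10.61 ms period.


Duty cycle as a percentage:
DC = (t_on / T) * 100
   = (6.49 / 10.61) * 100
   = 0.611687 * 100
   = 61.17 %

61.17 %


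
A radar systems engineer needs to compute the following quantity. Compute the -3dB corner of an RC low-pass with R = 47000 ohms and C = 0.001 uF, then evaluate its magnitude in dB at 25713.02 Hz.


Step 1 — cutoff frequency:
fc = 1 / (2*pi*R*C)
C = 0.001 uF = 1e-09 F
fc = 1 / (2*pi*47000*1e-09)
   = 3386.275 Hz

Step 2 — magnitude at f = 25713.02 Hz:
|H(f)| = 1 / sqrt(1 + (f/fc)^2)
f/fc = 25713.02 / 3386.275 = 7.593305
|H| = 1 / sqrt(1 + 57.658281) = 0.1305676
|H|_dB = 20*log10(0.1305676) = -17.68 dB

fc = 3386.275 Hz; |H(25713.02 Hz)| = -17.68 dB


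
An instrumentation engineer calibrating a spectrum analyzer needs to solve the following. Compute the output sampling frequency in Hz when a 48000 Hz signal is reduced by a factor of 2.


Decimation reduces the sample rate:
fs_out = fs_in / M
       = 48000 / 2
       = 24000.0 Hz

24000.0 Hz


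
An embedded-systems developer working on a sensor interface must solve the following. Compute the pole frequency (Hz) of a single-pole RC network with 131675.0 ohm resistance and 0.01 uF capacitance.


Cutoff frequency of a first-order RC filter:
fc = 1 / (2 * pi * R * C)
C = 0.01 uF = 1e-08 F
fc = 1 / (2 * pi * 131675.0 * 1e-08)
   = 1 / 0.0082733842532287
   = 120.869522 Hz

120.869522 Hz


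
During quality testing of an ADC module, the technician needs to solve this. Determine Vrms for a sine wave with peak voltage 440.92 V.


RMS voltage for a sinusoidal waveform:
V_rms = V_peak / sqrt(2)
      = 440.92 / 1.414214
      = 311.778 V

311.778 V


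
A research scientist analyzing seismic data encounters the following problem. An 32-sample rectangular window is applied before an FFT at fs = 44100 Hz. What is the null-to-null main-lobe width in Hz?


Main lobe width for a rectangular window:
Width = 2 * fs / N
      = 2 * 44100 / 32
      = 88200 / 32
      = 2756.25 Hz

2756.25 Hz


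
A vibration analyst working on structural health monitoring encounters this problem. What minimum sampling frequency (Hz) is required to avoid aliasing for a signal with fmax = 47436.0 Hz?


The Nyquist rate is twice the maximum frequency component.
fs_min = 2 * fmax
      = 2 * 47436.0
      = 94872.0 Hz

94872.0


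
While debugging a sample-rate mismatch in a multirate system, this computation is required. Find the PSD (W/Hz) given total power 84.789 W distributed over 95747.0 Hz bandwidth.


Power spectral density:
PSD = P / BW
    = 84.789 / 95747.0
    = 0.00088555 W/Hz

0.00088555 W/Hz


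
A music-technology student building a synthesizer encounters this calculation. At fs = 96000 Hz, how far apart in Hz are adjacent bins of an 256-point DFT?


DFT frequency resolution:
df = fs / N
   = 96000 / 256
   = 375.0 Hz

375.0 Hz


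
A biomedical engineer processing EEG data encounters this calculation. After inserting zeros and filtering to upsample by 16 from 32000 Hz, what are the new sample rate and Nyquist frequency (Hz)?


Step 1 — output sample rate after interpolation by L:
fs_out = L * fs_in = 16 * 32000 = 512000 Hz

Step 2 — Nyquist frequency of the output stream:
f_Nyq = fs_out / 2 = 512000 / 2 = 256000.0 Hz

fs_out = 512000 Hz; f_Nyquist = 256000.0 Hz


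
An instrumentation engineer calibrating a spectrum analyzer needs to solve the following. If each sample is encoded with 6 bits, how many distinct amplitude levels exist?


Number of quantization levels = 2^N
= 2^6
= 64

64


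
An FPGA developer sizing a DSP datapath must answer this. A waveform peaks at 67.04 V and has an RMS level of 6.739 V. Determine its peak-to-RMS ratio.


Crest factor is the ratio of peak to RMS:
CF = V_peak / V_rms
   = 67.04 / 6.739
   = 9.9481

9.9481


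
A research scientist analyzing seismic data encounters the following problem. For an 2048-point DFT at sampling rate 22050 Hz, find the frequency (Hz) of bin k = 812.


Frequency of DFT bin k:
f_k = k * fs / N
    = 812 * 22050 / 2048
    = 17904600 / 2048
    = 8742.48 Hz

8742.48 Hz


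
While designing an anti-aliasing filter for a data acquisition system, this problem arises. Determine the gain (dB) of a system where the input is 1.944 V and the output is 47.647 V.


Voltage gain in dB:
G = 20 * log10(Vout / Vin)
  = 20 * log10(47.647 / 1.944)
  = 20 * log10(24.509774)
  = 20 * 1.389339
  = 27.79 dB

27.79 dB


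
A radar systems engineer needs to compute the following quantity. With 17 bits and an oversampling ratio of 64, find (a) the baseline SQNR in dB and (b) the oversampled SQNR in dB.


Step 1 — baseline SQNR at Nyquist:
SQNR_base = 6.02*N + 1.76
          = 6.02*17 + 1.76
          = 104.1 dB

Step 2 — oversampling processing gain:
G = 10*log10(OSR) = 10*log10(64) = 18.06 dB

Step 3 — total:
SQNR_total = 104.1 + 18.06 = 122.16 dB

Base SQNR = 104.1 dB; oversampled SQNR = 122.16 dB


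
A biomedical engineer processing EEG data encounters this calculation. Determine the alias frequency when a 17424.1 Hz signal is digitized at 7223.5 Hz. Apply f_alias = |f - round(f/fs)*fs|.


Compute the nearest integer multiple of fs to the signal:
n = round(17424.1 / 7223.5) = 2
f_alias = |17424.1 - 2 * 7223.5|
        = |17424.1 - 14447.0|
        = 2977.1 Hz

2977.1


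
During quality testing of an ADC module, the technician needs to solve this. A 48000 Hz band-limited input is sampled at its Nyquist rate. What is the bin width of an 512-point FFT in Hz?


Step 1 — Nyquist sampling rate:
fs = 2 * fmax = 2 * 48000 = 96000 Hz

Step 2 — DFT bin spacing:
df = fs / N = 96000 / 512 = 187.5 Hz

187.5 Hz


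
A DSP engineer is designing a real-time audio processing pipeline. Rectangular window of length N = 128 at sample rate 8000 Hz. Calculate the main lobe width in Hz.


Main lobe width for a rectangular window:
Width = 2 * fs / N
      = 2 * 8000 / 128
      = 16000 / 128
      = 125.0 Hz

125.0 Hz


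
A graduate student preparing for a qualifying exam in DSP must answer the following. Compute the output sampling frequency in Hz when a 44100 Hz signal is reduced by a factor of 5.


Decimation reduces the sample rate:
fs_out = fs_in / M
       = 44100 / 5
       = 8820.0 Hz

8820.0 Hz


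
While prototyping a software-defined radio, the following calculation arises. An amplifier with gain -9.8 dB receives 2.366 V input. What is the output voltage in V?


Output voltage from dB gain:
V_out = V_in * 10^(gain_dB / 20)
      = 2.366 * 10^(-9.8 / 20)
      = 2.366 * 0.323594
      = 0.7656 V

0.7656 V


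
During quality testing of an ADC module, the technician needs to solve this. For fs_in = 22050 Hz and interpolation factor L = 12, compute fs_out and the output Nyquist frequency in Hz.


Step 1 — output sample rate after interpolation by L:
fs_out = L * fs_in = 12 * 22050 = 264600 Hz

Step 2 — Nyquist frequency of the output stream:
f_Nyq = fs_out / 2 = 264600 / 2 = 132300.0 Hz

fs_out = 264600 Hz; f_Nyquist = 132300.0 Hz


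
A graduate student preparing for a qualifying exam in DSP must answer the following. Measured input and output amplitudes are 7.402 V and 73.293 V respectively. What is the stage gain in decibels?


Voltage gain in dB:
G = 20 * log10(Vout / Vin)
  = 20 * log10(73.293 / 7.402)
  = 20 * log10(9.901783)
  = 20 * 0.995713
  = 19.91 dB

19.91 dB


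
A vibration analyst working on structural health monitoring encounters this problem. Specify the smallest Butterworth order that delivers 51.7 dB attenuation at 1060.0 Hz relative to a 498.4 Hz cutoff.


Butterworth filter order formula:
n = log10(10^(A/10) - 1) / (2 * log10(f_stop/f_pass))
10^(51.7/10) - 1 = 147909.8388
f_stop/f_pass = 1060.0 / 498.4 = 2.1268
n = 7.8876 -> ceil = 8

8


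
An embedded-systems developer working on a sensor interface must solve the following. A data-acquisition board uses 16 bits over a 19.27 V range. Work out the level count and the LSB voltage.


Step 1 — number of quantization levels:
L = 2^N = 2^16 = 65536

Step 2 — LSB step size:
delta = Vfs / L
      = 19.27 / 65536
      = 0.00029404 V

Levels = 65536; step size = 0.00029404 V


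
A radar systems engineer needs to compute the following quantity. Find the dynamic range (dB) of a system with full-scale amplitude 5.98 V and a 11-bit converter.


Dynamic range from full-scale to LSB:
V_min = V_max / 2^bits = 5.98 / 2^11
DR = 20 * log10(V_max / V_min)
   = 20 * log10(2^11)
   = 20 * 11 * log10(2)
   = 66.23 dB

66.23 dB


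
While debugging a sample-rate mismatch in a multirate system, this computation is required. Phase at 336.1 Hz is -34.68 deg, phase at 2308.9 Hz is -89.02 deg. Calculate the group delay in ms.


Group delay from phase difference:
tau = -d(phi)/d(omega)
d(phi) = -54.34 deg = -0.948412 rad
d(omega) = 2*pi*(2308.9 - 336.1) = 12395.468 rad/s
tau = -(-0.948412) / 12395.468
    = 0.0765 ms

0.0765 ms


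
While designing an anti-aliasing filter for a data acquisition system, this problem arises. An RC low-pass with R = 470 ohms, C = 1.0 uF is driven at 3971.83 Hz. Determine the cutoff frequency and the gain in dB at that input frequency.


Step 1 — cutoff frequency:
fc = 1 / (2*pi*R*C)
C = 1.0 uF = 1e-06 F
fc = 1 / (2*pi*470*1e-06)
   = 338.628 Hz

Step 2 — magnitude at f = 3971.83 Hz:
|H(f)| = 1 / sqrt(1 + (f/fc)^2)
f/fc = 3971.83 / 338.628 = 11.729184
|H| = 1 / sqrt(1 + 137.573757) = 0.0849492
|H|_dB = 20*log10(0.0849492) = -21.42 dB

fc = 338.628 Hz; |H(3971.83 Hz)| = -21.42 dB


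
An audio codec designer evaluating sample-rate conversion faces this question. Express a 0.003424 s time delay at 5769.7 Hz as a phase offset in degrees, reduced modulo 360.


Phase shift from frequency and time delay:
phi = 360 * f * t_delay
    = 360 * 5769.7 * 0.003424
    = 7111.96 degrees
    mod 360 = 271.96 degrees

271.96 degrees


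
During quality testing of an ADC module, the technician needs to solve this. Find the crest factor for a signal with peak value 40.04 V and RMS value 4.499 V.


Crest factor is the ratio of peak to RMS:
CF = V_peak / V_rms
   = 40.04 / 4.499
   = 8.8998

8.8998


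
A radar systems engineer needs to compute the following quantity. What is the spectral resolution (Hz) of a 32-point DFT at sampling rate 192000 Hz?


DFT frequency resolution:
df = fs / N
   = 192000 / 32
   = 6000.0 Hz

6000.0 Hz


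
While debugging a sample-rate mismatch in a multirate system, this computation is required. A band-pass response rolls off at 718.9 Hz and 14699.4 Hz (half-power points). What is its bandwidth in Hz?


Bandwidth is the difference of -3dB frequencies:
BW = f_high - f_low
   = 14699.4 - 718.9
   = 13980.5 Hz

13980.5 Hz


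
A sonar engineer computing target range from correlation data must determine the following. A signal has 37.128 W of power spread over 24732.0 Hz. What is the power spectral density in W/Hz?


Power spectral density:
PSD = P / BW
    = 37.128 / 24732.0
    = 0.00150121 W/Hz

0.00150121 W/Hz


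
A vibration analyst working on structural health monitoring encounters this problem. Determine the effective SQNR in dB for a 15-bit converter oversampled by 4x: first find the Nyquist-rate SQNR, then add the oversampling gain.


Step 1 — baseline SQNR at Nyquist:
SQNR_base = 6.02*N + 1.76
          = 6.02*15 + 1.76
          = 92.06 dB

Step 2 — oversampling processing gain:
G = 10*log10(OSR) = 10*log10(4) = 6.02 dB

Step 3 — total:
SQNR_total = 92.06 + 6.02 = 98.08 dB

Base SQNR = 92.06 dB; oversampled SQNR = 98.08 dB


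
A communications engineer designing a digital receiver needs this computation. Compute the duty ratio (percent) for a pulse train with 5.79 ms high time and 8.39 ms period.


Duty cycle as a percentage:
DC = (t_on / T) * 100
   = (5.79 / 8.39) * 100
   = 0.690107 * 100
   = 69.01 %

69.01 %


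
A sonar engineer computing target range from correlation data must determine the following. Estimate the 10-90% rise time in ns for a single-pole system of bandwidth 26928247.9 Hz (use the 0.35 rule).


Rise time from bandwidth relationship:
tr = 0.35 / BW
   = 0.35 / 26928247.9
   = 1.299750364e-08 s
   = 12.9975 ns

12.9975 ns


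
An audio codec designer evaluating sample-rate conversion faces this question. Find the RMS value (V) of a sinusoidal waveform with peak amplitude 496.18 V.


RMS voltage for a sinusoidal waveform:
V_rms = V_peak / sqrt(2)
      = 496.18 / 1.414214
      = 350.852 V

350.852 V


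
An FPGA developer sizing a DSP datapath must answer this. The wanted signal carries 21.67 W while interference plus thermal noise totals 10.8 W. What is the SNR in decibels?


SNR in decibels:
SNR = 10 * log10(Ps / Pn)
    = 10 * log10(21.67 / 10.8)
    = 10 * log10(2.0065)
    = 10 * 0.3024
    = 3.02 dB

3.02 dB


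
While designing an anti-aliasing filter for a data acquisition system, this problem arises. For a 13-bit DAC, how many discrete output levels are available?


Number of quantization levels = 2^N
= 2^13
= 8192

8192


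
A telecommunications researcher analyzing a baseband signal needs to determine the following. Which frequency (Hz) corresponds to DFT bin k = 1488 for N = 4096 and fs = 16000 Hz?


Frequency of DFT bin k:
f_k = k * fs / N
    = 1488 * 16000 / 4096
    = 23808000 / 4096
    = 5812.5 Hz

5812.5 Hz


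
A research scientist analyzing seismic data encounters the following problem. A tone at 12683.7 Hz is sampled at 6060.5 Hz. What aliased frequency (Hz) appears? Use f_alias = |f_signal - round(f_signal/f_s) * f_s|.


Compute the nearest integer multiple of fs to the signal:
n = round(12683.7 / 6060.5) = 2
f_alias = |12683.7 - 2 * 6060.5|
        = |12683.7 - 12121.0|
        = 562.7 Hz

562.7


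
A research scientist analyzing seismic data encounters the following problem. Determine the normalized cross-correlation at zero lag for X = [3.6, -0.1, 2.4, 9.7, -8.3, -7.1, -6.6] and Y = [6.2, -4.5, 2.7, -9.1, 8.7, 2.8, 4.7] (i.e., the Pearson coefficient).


Pearson correlation coefficient (population):
r = cov(X,Y) / (std(X) * std(Y))
Mean X = -0.9143, Mean Y = 1.6429
Cov(X,Y) = -24.516531
Std(X) = 6.208618, Std(Y) = 5.800457
r = -0.6808

-0.6808


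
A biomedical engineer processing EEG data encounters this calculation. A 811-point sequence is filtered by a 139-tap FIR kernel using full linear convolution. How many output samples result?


Linear convolution output length:
L = N + M - 1
  = 811 + 139 - 1
  = 949 samples

949


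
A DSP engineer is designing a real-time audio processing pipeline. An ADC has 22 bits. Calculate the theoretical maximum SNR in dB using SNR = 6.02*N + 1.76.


Theoretical SNR for a full-scale sinusoid:
SNR = 6.02 * N + 1.76
    = 6.02 * 22 + 1.76
    = 132.44 + 1.76
    = 134.2 dB

134.2 dB


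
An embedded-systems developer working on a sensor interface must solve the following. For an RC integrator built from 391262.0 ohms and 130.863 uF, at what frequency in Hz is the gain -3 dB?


Cutoff frequency of a first-order RC filter:
fc = 1 / (2 * pi * R * C)
C = 130.863 uF = 0.000130863 F
fc = 1 / (2 * pi * 391262.0 * 0.000130863)
   = 1 / 321.70988918916
   = 0.003108 Hz

0.003108 Hz


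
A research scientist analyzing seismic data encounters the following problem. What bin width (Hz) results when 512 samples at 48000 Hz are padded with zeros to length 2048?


Frequency resolution after zero-padding:
N_padded = 512 * 4 = 2048
df = fs / N_padded
   = 48000 / 2048
   = 23.4375 Hz

23.4375 Hz


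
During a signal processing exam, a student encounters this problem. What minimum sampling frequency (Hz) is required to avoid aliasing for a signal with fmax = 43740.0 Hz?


The Nyquist rate is twice the maximum frequency component.
fs_min = 2 * fmax
      = 2 * 43740.0
      = 87480.0 Hz

87480.0


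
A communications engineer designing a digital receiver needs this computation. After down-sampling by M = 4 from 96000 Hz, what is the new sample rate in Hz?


Decimation reduces the sample rate:
fs_out = fs_in / M
       = 96000 / 4
       = 24000.0 Hz

24000.0 Hz


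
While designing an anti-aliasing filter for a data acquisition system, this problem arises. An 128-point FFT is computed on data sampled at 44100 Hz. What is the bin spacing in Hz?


DFT frequency resolution:
df = fs / N
   = 44100 / 128
   = 344.5312 Hz

344.5312 Hz


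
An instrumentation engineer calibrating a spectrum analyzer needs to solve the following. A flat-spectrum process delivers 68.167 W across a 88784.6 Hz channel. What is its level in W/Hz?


Power spectral density:
PSD = P / BW
    = 68.167 / 88784.6
    = 0.00076778 W/Hz

0.00076778 W/Hz


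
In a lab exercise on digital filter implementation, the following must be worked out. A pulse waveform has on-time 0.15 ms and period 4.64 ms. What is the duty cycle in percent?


Duty cycle as a percentage:
DC = (t_on / T) * 100
   = (0.15 / 4.64) * 100
   = 0.032328 * 100
   = 3.23 %

3.23 %


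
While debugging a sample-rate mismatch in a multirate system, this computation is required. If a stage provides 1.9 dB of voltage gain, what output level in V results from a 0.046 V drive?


Output voltage from dB gain:
V_out = V_in * 10^(gain_dB / 20)
      = 0.046 * 10^(1.9 / 20)
      = 0.046 * 1.244515
      = 0.0572 V

0.0572 V


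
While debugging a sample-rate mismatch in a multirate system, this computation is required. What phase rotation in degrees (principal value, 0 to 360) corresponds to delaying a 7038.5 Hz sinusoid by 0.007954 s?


Phase shift from frequency and time delay:
phi = 360 * f * t_delay
    = 360 * 7038.5 * 0.007954
    = 20154.32 degrees
    mod 360 = 354.32 degrees

354.32 degrees


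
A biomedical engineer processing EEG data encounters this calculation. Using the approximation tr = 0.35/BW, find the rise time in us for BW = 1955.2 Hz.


Rise time from bandwidth relationship:
tr = 0.35 / BW
   = 0.35 / 1955.2
   = 0.00017900982 s
   = 179.0098 us

179.0098 us


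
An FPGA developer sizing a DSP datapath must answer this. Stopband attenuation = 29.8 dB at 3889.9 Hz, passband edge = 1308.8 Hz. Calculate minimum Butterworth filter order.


Butterworth filter order formula:
n = log10(10^(A/10) - 1) / (2 * log10(f_stop/f_pass))
10^(29.8/10) - 1 = 953.9926
f_stop/f_pass = 3889.9 / 1308.8 = 2.9721
n = 3.1492 -> ceil = 4

4


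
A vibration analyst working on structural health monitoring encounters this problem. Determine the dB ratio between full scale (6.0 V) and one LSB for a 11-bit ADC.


Dynamic range from full-scale to LSB:
V_min = V_max / 2^bits = 6.0 / 2^11
DR = 20 * log10(V_max / V_min)
   = 20 * log10(2^11)
   = 20 * 11 * log10(2)
   = 66.23 dB

66.23 dB


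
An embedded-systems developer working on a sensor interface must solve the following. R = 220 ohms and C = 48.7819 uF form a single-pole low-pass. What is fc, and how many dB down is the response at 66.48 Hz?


Step 1 — cutoff frequency:
fc = 1 / (2*pi*R*C)
C = 48.7819 uF = 4.87819e-05 F
fc = 1 / (2*pi*220*4.87819e-05)
   = 14.8299 Hz

Step 2 — magnitude at f = 66.48 Hz:
|H(f)| = 1 / sqrt(1 + (f/fc)^2)
f/fc = 66.48 / 14.8299 = 4.482835
|H| = 1 / sqrt(1 + 20.09581) = 0.2177218
|H|_dB = 20*log10(0.2177218) = -13.24 dB

fc = 14.8299 Hz; |H(66.48 Hz)| = -13.24 dB


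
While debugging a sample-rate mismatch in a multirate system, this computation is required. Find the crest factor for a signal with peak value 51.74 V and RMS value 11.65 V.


Crest factor is the ratio of peak to RMS:
CF = V_peak / V_rms
   = 51.74 / 11.65
   = 4.4412

4.4412


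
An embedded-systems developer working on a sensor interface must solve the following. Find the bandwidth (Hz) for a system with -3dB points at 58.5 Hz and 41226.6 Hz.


Bandwidth is the difference of -3dB frequencies:
BW = f_high - f_low
   = 41226.6 - 58.5
   = 41168.1 Hz

41168.1 Hz


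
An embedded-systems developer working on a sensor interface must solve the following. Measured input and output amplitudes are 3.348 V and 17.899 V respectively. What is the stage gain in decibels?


Voltage gain in dB:
G = 20 * log10(Vout / Vin)
  = 20 * log10(17.899 / 3.348)
  = 20 * log10(5.346177)
  = 20 * 0.728043
  = 14.56 dB

14.56 dB


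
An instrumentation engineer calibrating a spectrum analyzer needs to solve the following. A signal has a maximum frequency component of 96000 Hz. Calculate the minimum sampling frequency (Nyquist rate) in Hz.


The Nyquist rate is twice the maximum frequency component.
fs_min = 2 * fmax
      = 2 * 96000
      = 192000 Hz

192000


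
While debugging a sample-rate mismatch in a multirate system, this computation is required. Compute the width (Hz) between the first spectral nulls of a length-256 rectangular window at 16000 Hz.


Main lobe width for a rectangular window:
Width = 2 * fs / N
      = 2 * 16000 / 256
      = 32000 / 256
      = 125.0 Hz

125.0 Hz


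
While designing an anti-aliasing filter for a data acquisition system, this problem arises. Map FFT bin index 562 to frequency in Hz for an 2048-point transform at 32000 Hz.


Frequency of DFT bin k:
f_k = k * fs / N
    = 562 * 32000 / 2048
    = 17984000 / 2048
    = 8781.25 Hz

8781.25 Hz


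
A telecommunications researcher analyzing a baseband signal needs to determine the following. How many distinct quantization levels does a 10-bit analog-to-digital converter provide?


Number of quantization levels = 2^N
= 2^10
= 1024

1024


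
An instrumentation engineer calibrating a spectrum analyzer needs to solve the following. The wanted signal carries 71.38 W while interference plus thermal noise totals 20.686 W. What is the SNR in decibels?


SNR in decibels:
SNR = 10 * log10(Ps / Pn)
    = 10 * log10(71.38 / 20.686)
    = 10 * log10(3.4506)
    = 10 * 0.5379
    = 5.38 dB

5.38 dB


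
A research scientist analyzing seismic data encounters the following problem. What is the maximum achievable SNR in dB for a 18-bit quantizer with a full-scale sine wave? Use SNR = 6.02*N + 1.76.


Theoretical SNR for a full-scale sinusoid:
SNR = 6.02 * N + 1.76
    = 6.02 * 18 + 1.76
    = 108.36 + 1.76
    = 110.12 dB

110.12 dB
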